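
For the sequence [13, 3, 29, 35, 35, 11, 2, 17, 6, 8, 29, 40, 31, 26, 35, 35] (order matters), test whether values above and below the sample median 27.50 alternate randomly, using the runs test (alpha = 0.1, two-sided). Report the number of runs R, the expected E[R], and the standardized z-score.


Step 1: Compute median = 27.50; label A = above, B = below.
Labels in order: BBAAABBBBBAAABAA  (n_A = 8, n_B = 8)
Step 2: Count runs R = 6.
Step 3: Under H0 (random ordering), E[R] = 2*n_A*n_B/(n_A+n_B) + 1 = 2*8*8/16 + 1 = 9.0000.
        Var[R] = 2*n_A*n_B*(2*n_A*n_B - n_A - n_B) / ((n_A+n_B)^2 * (n_A+n_B-1)) = 14336/3840 = 3.7333.
        SD[R] = 1.9322.
Step 4: Continuity-corrected z = (R + 0.5 - E[R]) / SD[R] = (6 + 0.5 - 9.0000) / 1.9322 = -1.2939.
Step 5: Two-sided p-value via normal approximation = 2*(1 - Phi(|z|)) = 0.195709.
Step 6: alpha = 0.1. fail to reject H0.

R = 6, z = -1.2939, p = 0.195709, fail to reject H0.


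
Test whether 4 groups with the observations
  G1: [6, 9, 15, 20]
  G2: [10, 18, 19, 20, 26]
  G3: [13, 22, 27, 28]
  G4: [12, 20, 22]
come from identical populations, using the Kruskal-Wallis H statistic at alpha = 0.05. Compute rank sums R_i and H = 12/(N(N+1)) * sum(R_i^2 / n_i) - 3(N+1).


Step 1: Combine all N = 16 observations and assign midranks.
sorted (value, group, rank): (6,G1,1), (9,G1,2), (10,G2,3), (12,G4,4), (13,G3,5), (15,G1,6), (18,G2,7), (19,G2,8), (20,G1,10), (20,G2,10), (20,G4,10), (22,G3,12.5), (22,G4,12.5), (26,G2,14), (27,G3,15), (28,G3,16)
Step 2: Sum ranks within each group.
R_1 = 19 (n_1 = 4)
R_2 = 42 (n_2 = 5)
R_3 = 48.5 (n_3 = 4)
R_4 = 26.5 (n_4 = 3)
Step 3: H = 12/(N(N+1)) * sum(R_i^2/n_i) - 3(N+1)
     = 12/(16*17) * (19^2/4 + 42^2/5 + 48.5^2/4 + 26.5^2/3) - 3*17
     = 0.044118 * 1265.2 - 51
     = 4.817463.
Step 4: Ties present; correction factor C = 1 - 30/(16^3 - 16) = 0.992647. Corrected H = 4.817463 / 0.992647 = 4.853148.
Step 5: Under H0, H ~ chi^2(3); p-value = 0.182872.
Step 6: alpha = 0.05. fail to reject H0.

H = 4.8531, df = 3, p = 0.182872, fail to reject H0.


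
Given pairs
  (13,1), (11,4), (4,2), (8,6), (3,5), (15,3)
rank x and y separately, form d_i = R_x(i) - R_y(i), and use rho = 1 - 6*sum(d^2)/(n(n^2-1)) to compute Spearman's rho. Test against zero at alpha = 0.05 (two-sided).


Step 1: Rank x and y separately (midranks; no ties here).
rank(x): 13->5, 11->4, 4->2, 8->3, 3->1, 15->6
rank(y): 1->1, 4->4, 2->2, 6->6, 5->5, 3->3
Step 2: d_i = R_x(i) - R_y(i); compute d_i^2.
  (5-1)^2=16, (4-4)^2=0, (2-2)^2=0, (3-6)^2=9, (1-5)^2=16, (6-3)^2=9
sum(d^2) = 50.
Step 3: rho = 1 - 6*50 / (6*(6^2 - 1)) = 1 - 300/210 = -0.428571.
Step 4: Under H0, t = rho * sqrt((n-2)/(1-rho^2)) = -0.9487 ~ t(4).
Step 5: Two-sided p-value from the t-distribution with 4 df = 0.396501.
Step 6: alpha = 0.05. fail to reject H0.

rho = -0.4286, p = 0.396501, fail to reject H0 at alpha = 0.05.


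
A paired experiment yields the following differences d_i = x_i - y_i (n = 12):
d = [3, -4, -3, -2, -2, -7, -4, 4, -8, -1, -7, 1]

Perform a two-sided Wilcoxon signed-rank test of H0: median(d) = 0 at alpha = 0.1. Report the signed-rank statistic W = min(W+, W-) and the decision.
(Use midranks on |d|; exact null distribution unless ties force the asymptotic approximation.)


Step 1: Drop any zero differences (none here) and take |d_i|.
|d| = [3, 4, 3, 2, 2, 7, 4, 4, 8, 1, 7, 1]
Step 2: Midrank |d_i| (ties get averaged ranks).
ranks: |3|->5.5, |4|->8, |3|->5.5, |2|->3.5, |2|->3.5, |7|->10.5, |4|->8, |4|->8, |8|->12, |1|->1.5, |7|->10.5, |1|->1.5
Step 3: Attach original signs; sum ranks with positive sign and with negative sign.
W+ = 5.5 + 8 + 1.5 = 15
W- = 8 + 5.5 + 3.5 + 3.5 + 10.5 + 8 + 12 + 1.5 + 10.5 = 63
(Check: W+ + W- = 78 should equal n(n+1)/2 = 78.)
Step 4: Test statistic W = min(W+, W-) = 15.
Step 5: Ties in |d|, so use the tie-corrected normal approximation.
        E[W] = n(n+1)/4 = 12*13/4 = 39.
        Tie groups: |d|=1 (t=2), |d|=2 (t=2), |d|=3 (t=2), |d|=4 (t=3), |d|=7 (t=2); sum(t^3 - t) = 48.
        Var[W] = n(n+1)(2n+1)/24 - sum(t^3-t)/48 = 3900/24 - 48/48 = 161.5.
        z = (W - E[W]) / sqrt(Var[W]) = (15 - 39) / 12.7083 = -1.8885.
        Two-sided p = 2*Phi(z) = 0.058954.
Step 6: alpha = 0.1. reject H0.

W+ = 15, W- = 63, W = min = 15, p = 0.058954, reject H0.


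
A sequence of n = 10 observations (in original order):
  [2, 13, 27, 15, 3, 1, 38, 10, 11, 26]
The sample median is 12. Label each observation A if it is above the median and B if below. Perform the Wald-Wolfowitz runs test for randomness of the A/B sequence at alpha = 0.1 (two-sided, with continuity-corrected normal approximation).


Step 1: Compute median = 12; label A = above, B = below.
Labels in order: BAAABBABBA  (n_A = 5, n_B = 5)
Step 2: Count runs R = 6.
Step 3: Under H0 (random ordering), E[R] = 2*n_A*n_B/(n_A+n_B) + 1 = 2*5*5/10 + 1 = 6.0000.
        Var[R] = 2*n_A*n_B*(2*n_A*n_B - n_A - n_B) / ((n_A+n_B)^2 * (n_A+n_B-1)) = 2000/900 = 2.2222.
        SD[R] = 1.4907.
Step 4: R = E[R], so z = 0 with no continuity correction.
Step 5: Two-sided p-value via normal approximation = 2*(1 - Phi(|z|)) = 1.000000.
Step 6: alpha = 0.1. fail to reject H0.

R = 6, z = 0.0000, p = 1.000000, fail to reject H0.


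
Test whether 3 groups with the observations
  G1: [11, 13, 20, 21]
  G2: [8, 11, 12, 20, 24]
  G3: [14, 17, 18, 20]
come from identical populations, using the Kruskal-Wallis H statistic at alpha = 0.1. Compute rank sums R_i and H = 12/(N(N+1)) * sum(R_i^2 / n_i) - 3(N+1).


Step 1: Combine all N = 13 observations and assign midranks.
sorted (value, group, rank): (8,G2,1), (11,G1,2.5), (11,G2,2.5), (12,G2,4), (13,G1,5), (14,G3,6), (17,G3,7), (18,G3,8), (20,G1,10), (20,G2,10), (20,G3,10), (21,G1,12), (24,G2,13)
Step 2: Sum ranks within each group.
R_1 = 29.5 (n_1 = 4)
R_2 = 30.5 (n_2 = 5)
R_3 = 31 (n_3 = 4)
Step 3: H = 12/(N(N+1)) * sum(R_i^2/n_i) - 3(N+1)
     = 12/(13*14) * (29.5^2/4 + 30.5^2/5 + 31^2/4) - 3*14
     = 0.065934 * 643.862 - 42
     = 0.452473.
Step 4: Ties present; correction factor C = 1 - 30/(13^3 - 13) = 0.986264. Corrected H = 0.452473 / 0.986264 = 0.458774.
Step 5: Under H0, H ~ chi^2(2); p-value = 0.795021.
Step 6: alpha = 0.1. fail to reject H0.

H = 0.4588, df = 2, p = 0.795021, fail to reject H0.


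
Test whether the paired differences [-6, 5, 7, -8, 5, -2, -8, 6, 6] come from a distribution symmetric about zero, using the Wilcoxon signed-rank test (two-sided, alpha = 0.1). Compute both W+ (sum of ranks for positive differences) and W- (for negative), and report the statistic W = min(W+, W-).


Step 1: Drop any zero differences (none here) and take |d_i|.
|d| = [6, 5, 7, 8, 5, 2, 8, 6, 6]
Step 2: Midrank |d_i| (ties get averaged ranks).
ranks: |6|->5, |5|->2.5, |7|->7, |8|->8.5, |5|->2.5, |2|->1, |8|->8.5, |6|->5, |6|->5
Step 3: Attach original signs; sum ranks with positive sign and with negative sign.
W+ = 2.5 + 7 + 2.5 + 5 + 5 = 22
W- = 5 + 8.5 + 1 + 8.5 = 23
(Check: W+ + W- = 45 should equal n(n+1)/2 = 45.)
Step 4: Test statistic W = min(W+, W-) = 22.
Step 5: Ties in |d|, so use the tie-corrected normal approximation.
        E[W] = n(n+1)/4 = 9*10/4 = 22.5.
        Tie groups: |d|=5 (t=2), |d|=6 (t=3), |d|=8 (t=2); sum(t^3 - t) = 36.
        Var[W] = n(n+1)(2n+1)/24 - sum(t^3-t)/48 = 1710/24 - 36/48 = 70.5.
        z = (W - E[W]) / sqrt(Var[W]) = (22 - 22.5) / 8.3964 = -0.0595.
        Two-sided p = 2*Phi(z) = 0.952515.
Step 6: alpha = 0.1. fail to reject H0.

W+ = 22, W- = 23, W = min = 22, p = 0.952515, fail to reject H0.


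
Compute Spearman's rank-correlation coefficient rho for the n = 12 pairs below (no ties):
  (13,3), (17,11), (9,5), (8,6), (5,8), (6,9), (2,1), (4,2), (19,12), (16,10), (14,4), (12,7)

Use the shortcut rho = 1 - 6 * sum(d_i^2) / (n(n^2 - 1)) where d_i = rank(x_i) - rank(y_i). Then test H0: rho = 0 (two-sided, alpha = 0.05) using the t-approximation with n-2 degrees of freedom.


Step 1: Rank x and y separately (midranks; no ties here).
rank(x): 13->8, 17->11, 9->6, 8->5, 5->3, 6->4, 2->1, 4->2, 19->12, 16->10, 14->9, 12->7
rank(y): 3->3, 11->11, 5->5, 6->6, 8->8, 9->9, 1->1, 2->2, 12->12, 10->10, 4->4, 7->7
Step 2: d_i = R_x(i) - R_y(i); compute d_i^2.
  (8-3)^2=25, (11-11)^2=0, (6-5)^2=1, (5-6)^2=1, (3-8)^2=25, (4-9)^2=25, (1-1)^2=0, (2-2)^2=0, (12-12)^2=0, (10-10)^2=0, (9-4)^2=25, (7-7)^2=0
sum(d^2) = 102.
Step 3: rho = 1 - 6*102 / (12*(12^2 - 1)) = 1 - 612/1716 = 0.643357.
Step 4: Under H0, t = rho * sqrt((n-2)/(1-rho^2)) = 2.6575 ~ t(10).
Step 5: Two-sided p-value from the t-distribution with 10 df = 0.024003.
Step 6: alpha = 0.05. reject H0.

rho = 0.6434, p = 0.024003, reject H0 at alpha = 0.05.


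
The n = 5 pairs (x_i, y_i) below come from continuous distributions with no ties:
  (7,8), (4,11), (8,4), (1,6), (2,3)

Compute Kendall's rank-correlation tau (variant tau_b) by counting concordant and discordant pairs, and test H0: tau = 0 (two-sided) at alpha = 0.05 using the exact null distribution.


Step 1: Enumerate the 10 unordered pairs (i,j) with i<j and classify each by sign(x_j-x_i) * sign(y_j-y_i).
  (1,2):dx=-3,dy=+3->D; (1,3):dx=+1,dy=-4->D; (1,4):dx=-6,dy=-2->C; (1,5):dx=-5,dy=-5->C
  (2,3):dx=+4,dy=-7->D; (2,4):dx=-3,dy=-5->C; (2,5):dx=-2,dy=-8->C; (3,4):dx=-7,dy=+2->D
  (3,5):dx=-6,dy=-1->C; (4,5):dx=+1,dy=-3->D
Step 2: C = 5, D = 5, total pairs = 10.
Step 3: tau = (C - D)/(n(n-1)/2) = (5 - 5)/10 = 0.000000.
Step 4: Exact two-sided p-value (enumerate n! = 120 permutations of y under H0): p = 1.000000.
Step 5: alpha = 0.05. fail to reject H0.

tau_b = 0.0000 (C=5, D=5), p = 1.000000, fail to reject H0.


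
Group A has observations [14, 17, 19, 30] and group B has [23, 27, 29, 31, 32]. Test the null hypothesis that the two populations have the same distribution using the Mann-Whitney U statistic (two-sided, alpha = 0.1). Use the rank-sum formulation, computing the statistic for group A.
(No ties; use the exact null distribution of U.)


Step 1: Combine and sort all 9 observations; assign midranks.
sorted (value, group): (14,X), (17,X), (19,X), (23,Y), (27,Y), (29,Y), (30,X), (31,Y), (32,Y)
ranks: 14->1, 17->2, 19->3, 23->4, 27->5, 29->6, 30->7, 31->8, 32->9
Step 2: Rank sum for X: R1 = 1 + 2 + 3 + 7 = 13.
Step 3: U_X = R1 - n1(n1+1)/2 = 13 - 4*5/2 = 13 - 10 = 3.
       U_Y = n1*n2 - U_X = 20 - 3 = 17.
Step 4: No ties, so the exact null distribution of U (based on enumerating the C(9,4) = 126 equally likely rank assignments) gives the two-sided p-value.
Step 5: p-value = 0.111111; compare to alpha = 0.1. fail to reject H0.

U_X = 3, p = 0.111111, fail to reject H0 at alpha = 0.1.


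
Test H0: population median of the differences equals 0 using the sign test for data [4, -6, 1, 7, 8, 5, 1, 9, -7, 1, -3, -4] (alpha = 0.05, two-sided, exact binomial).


Step 1: Discard zero differences. Original n = 12; n_eff = number of nonzero differences = 12.
Nonzero differences (with sign): +4, -6, +1, +7, +8, +5, +1, +9, -7, +1, -3, -4
Step 2: Count signs: positive = 8, negative = 4.
Step 3: Under H0: P(positive) = 0.5, so the number of positives S ~ Bin(12, 0.5).
Step 4: Two-sided exact p-value = sum of Bin(12,0.5) probabilities at or below the observed probability = 0.387695.
Step 5: alpha = 0.05. fail to reject H0.

n_eff = 12, pos = 8, neg = 4, p = 0.387695, fail to reject H0.


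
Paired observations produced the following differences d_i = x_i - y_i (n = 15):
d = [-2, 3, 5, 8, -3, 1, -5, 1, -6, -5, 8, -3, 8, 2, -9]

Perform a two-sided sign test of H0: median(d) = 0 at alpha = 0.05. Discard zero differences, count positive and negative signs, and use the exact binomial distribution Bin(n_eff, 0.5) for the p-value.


Step 1: Discard zero differences. Original n = 15; n_eff = number of nonzero differences = 15.
Nonzero differences (with sign): -2, +3, +5, +8, -3, +1, -5, +1, -6, -5, +8, -3, +8, +2, -9
Step 2: Count signs: positive = 8, negative = 7.
Step 3: Under H0: P(positive) = 0.5, so the number of positives S ~ Bin(15, 0.5).
Step 4: Two-sided exact p-value = sum of Bin(15,0.5) probabilities at or below the observed probability = 1.000000.
Step 5: alpha = 0.05. fail to reject H0.

n_eff = 15, pos = 8, neg = 7, p = 1.000000, fail to reject H0.


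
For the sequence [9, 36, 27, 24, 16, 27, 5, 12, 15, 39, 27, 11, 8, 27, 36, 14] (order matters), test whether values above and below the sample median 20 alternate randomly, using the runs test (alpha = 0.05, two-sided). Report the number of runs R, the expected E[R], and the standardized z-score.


Step 1: Compute median = 20; label A = above, B = below.
Labels in order: BAAABABBBAABBAAB  (n_A = 8, n_B = 8)
Step 2: Count runs R = 9.
Step 3: Under H0 (random ordering), E[R] = 2*n_A*n_B/(n_A+n_B) + 1 = 2*8*8/16 + 1 = 9.0000.
        Var[R] = 2*n_A*n_B*(2*n_A*n_B - n_A - n_B) / ((n_A+n_B)^2 * (n_A+n_B-1)) = 14336/3840 = 3.7333.
        SD[R] = 1.9322.
Step 4: R = E[R], so z = 0 with no continuity correction.
Step 5: Two-sided p-value via normal approximation = 2*(1 - Phi(|z|)) = 1.000000.
Step 6: alpha = 0.05. fail to reject H0.

R = 9, z = 0.0000, p = 1.000000, fail to reject H0.


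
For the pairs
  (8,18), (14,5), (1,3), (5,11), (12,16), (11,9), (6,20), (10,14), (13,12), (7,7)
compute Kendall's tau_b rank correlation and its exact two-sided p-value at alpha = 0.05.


Step 1: Enumerate the 45 unordered pairs (i,j) with i<j and classify each by sign(x_j-x_i) * sign(y_j-y_i).
  (1,2):dx=+6,dy=-13->D; (1,3):dx=-7,dy=-15->C; (1,4):dx=-3,dy=-7->C; (1,5):dx=+4,dy=-2->D
  (1,6):dx=+3,dy=-9->D; (1,7):dx=-2,dy=+2->D; (1,8):dx=+2,dy=-4->D; (1,9):dx=+5,dy=-6->D
  (1,10):dx=-1,dy=-11->C; (2,3):dx=-13,dy=-2->C; (2,4):dx=-9,dy=+6->D; (2,5):dx=-2,dy=+11->D
  (2,6):dx=-3,dy=+4->D; (2,7):dx=-8,dy=+15->D; (2,8):dx=-4,dy=+9->D; (2,9):dx=-1,dy=+7->D
  (2,10):dx=-7,dy=+2->D; (3,4):dx=+4,dy=+8->C; (3,5):dx=+11,dy=+13->C; (3,6):dx=+10,dy=+6->C
  (3,7):dx=+5,dy=+17->C; (3,8):dx=+9,dy=+11->C; (3,9):dx=+12,dy=+9->C; (3,10):dx=+6,dy=+4->C
  (4,5):dx=+7,dy=+5->C; (4,6):dx=+6,dy=-2->D; (4,7):dx=+1,dy=+9->C; (4,8):dx=+5,dy=+3->C
  (4,9):dx=+8,dy=+1->C; (4,10):dx=+2,dy=-4->D; (5,6):dx=-1,dy=-7->C; (5,7):dx=-6,dy=+4->D
  (5,8):dx=-2,dy=-2->C; (5,9):dx=+1,dy=-4->D; (5,10):dx=-5,dy=-9->C; (6,7):dx=-5,dy=+11->D
  (6,8):dx=-1,dy=+5->D; (6,9):dx=+2,dy=+3->C; (6,10):dx=-4,dy=-2->C; (7,8):dx=+4,dy=-6->D
  (7,9):dx=+7,dy=-8->D; (7,10):dx=+1,dy=-13->D; (8,9):dx=+3,dy=-2->D; (8,10):dx=-3,dy=-7->C
  (9,10):dx=-6,dy=-5->C
Step 2: C = 22, D = 23, total pairs = 45.
Step 3: tau = (C - D)/(n(n-1)/2) = (22 - 23)/45 = -0.022222.
Step 4: Exact two-sided p-value (enumerate n! = 3628800 permutations of y under H0): p = 1.000000.
Step 5: alpha = 0.05. fail to reject H0.

tau_b = -0.0222 (C=22, D=23), p = 1.000000, fail to reject H0.


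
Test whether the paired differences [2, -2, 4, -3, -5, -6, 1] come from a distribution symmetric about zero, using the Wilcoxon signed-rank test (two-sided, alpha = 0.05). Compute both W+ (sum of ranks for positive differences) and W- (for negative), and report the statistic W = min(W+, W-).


Step 1: Drop any zero differences (none here) and take |d_i|.
|d| = [2, 2, 4, 3, 5, 6, 1]
Step 2: Midrank |d_i| (ties get averaged ranks).
ranks: |2|->2.5, |2|->2.5, |4|->5, |3|->4, |5|->6, |6|->7, |1|->1
Step 3: Attach original signs; sum ranks with positive sign and with negative sign.
W+ = 2.5 + 5 + 1 = 8.5
W- = 2.5 + 4 + 6 + 7 = 19.5
(Check: W+ + W- = 28 should equal n(n+1)/2 = 28.)
Step 4: Test statistic W = min(W+, W-) = 8.5.
Step 5: Ties in |d|, so use the tie-corrected normal approximation.
        E[W] = n(n+1)/4 = 7*8/4 = 14.
        Tie groups: |d|=2 (t=2); sum(t^3 - t) = 6.
        Var[W] = n(n+1)(2n+1)/24 - sum(t^3-t)/48 = 840/24 - 6/48 = 34.875.
        z = (W - E[W]) / sqrt(Var[W]) = (8.5 - 14) / 5.9055 = -0.9313.
        Two-sided p = 2*Phi(z) = 0.351681.
Step 6: alpha = 0.05. fail to reject H0.

W+ = 8.5, W- = 19.5, W = min = 8.5, p = 0.351681, fail to reject H0.


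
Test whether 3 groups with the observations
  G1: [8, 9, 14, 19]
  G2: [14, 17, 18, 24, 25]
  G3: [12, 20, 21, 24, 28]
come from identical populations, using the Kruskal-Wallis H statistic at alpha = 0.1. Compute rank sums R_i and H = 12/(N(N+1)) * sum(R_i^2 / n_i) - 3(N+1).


Step 1: Combine all N = 14 observations and assign midranks.
sorted (value, group, rank): (8,G1,1), (9,G1,2), (12,G3,3), (14,G1,4.5), (14,G2,4.5), (17,G2,6), (18,G2,7), (19,G1,8), (20,G3,9), (21,G3,10), (24,G2,11.5), (24,G3,11.5), (25,G2,13), (28,G3,14)
Step 2: Sum ranks within each group.
R_1 = 15.5 (n_1 = 4)
R_2 = 42 (n_2 = 5)
R_3 = 47.5 (n_3 = 5)
Step 3: H = 12/(N(N+1)) * sum(R_i^2/n_i) - 3(N+1)
     = 12/(14*15) * (15.5^2/4 + 42^2/5 + 47.5^2/5) - 3*15
     = 0.057143 * 864.112 - 45
     = 4.377857.
Step 4: Ties present; correction factor C = 1 - 12/(14^3 - 14) = 0.995604. Corrected H = 4.377857 / 0.995604 = 4.397185.
Step 5: Under H0, H ~ chi^2(2); p-value = 0.110959.
Step 6: alpha = 0.1. fail to reject H0.

H = 4.3972, df = 2, p = 0.110959, fail to reject H0.


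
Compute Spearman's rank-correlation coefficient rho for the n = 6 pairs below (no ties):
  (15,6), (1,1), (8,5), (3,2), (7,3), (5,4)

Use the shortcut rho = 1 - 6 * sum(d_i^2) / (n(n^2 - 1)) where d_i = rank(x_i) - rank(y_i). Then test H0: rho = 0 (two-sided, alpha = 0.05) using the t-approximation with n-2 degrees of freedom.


Step 1: Rank x and y separately (midranks; no ties here).
rank(x): 15->6, 1->1, 8->5, 3->2, 7->4, 5->3
rank(y): 6->6, 1->1, 5->5, 2->2, 3->3, 4->4
Step 2: d_i = R_x(i) - R_y(i); compute d_i^2.
  (6-6)^2=0, (1-1)^2=0, (5-5)^2=0, (2-2)^2=0, (4-3)^2=1, (3-4)^2=1
sum(d^2) = 2.
Step 3: rho = 1 - 6*2 / (6*(6^2 - 1)) = 1 - 12/210 = 0.942857.
Step 4: Under H0, t = rho * sqrt((n-2)/(1-rho^2)) = 5.6595 ~ t(4).
Step 5: Two-sided p-value from the t-distribution with 4 df = 0.004805.
Step 6: alpha = 0.05. reject H0.

rho = 0.9429, p = 0.004805, reject H0 at alpha = 0.05.


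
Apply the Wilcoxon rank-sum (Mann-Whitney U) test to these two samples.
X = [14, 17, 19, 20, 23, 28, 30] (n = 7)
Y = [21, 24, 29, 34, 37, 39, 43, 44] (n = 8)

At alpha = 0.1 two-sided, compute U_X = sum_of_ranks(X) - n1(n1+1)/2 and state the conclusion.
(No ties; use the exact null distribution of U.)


Step 1: Combine and sort all 15 observations; assign midranks.
sorted (value, group): (14,X), (17,X), (19,X), (20,X), (21,Y), (23,X), (24,Y), (28,X), (29,Y), (30,X), (34,Y), (37,Y), (39,Y), (43,Y), (44,Y)
ranks: 14->1, 17->2, 19->3, 20->4, 21->5, 23->6, 24->7, 28->8, 29->9, 30->10, 34->11, 37->12, 39->13, 43->14, 44->15
Step 2: Rank sum for X: R1 = 1 + 2 + 3 + 4 + 6 + 8 + 10 = 34.
Step 3: U_X = R1 - n1(n1+1)/2 = 34 - 7*8/2 = 34 - 28 = 6.
       U_Y = n1*n2 - U_X = 56 - 6 = 50.
Step 4: No ties, so the exact null distribution of U (based on enumerating the C(15,7) = 6435 equally likely rank assignments) gives the two-sided p-value.
Step 5: p-value = 0.009324; compare to alpha = 0.1. reject H0.

U_X = 6, p = 0.009324, reject H0 at alpha = 0.1.


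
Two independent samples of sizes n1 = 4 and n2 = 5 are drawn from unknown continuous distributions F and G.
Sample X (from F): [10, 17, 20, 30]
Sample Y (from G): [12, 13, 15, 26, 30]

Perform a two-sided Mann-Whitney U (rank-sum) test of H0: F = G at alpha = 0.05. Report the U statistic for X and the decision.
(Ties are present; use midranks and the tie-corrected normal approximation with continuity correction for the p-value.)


Step 1: Combine and sort all 9 observations; assign midranks.
sorted (value, group): (10,X), (12,Y), (13,Y), (15,Y), (17,X), (20,X), (26,Y), (30,X), (30,Y)
ranks: 10->1, 12->2, 13->3, 15->4, 17->5, 20->6, 26->7, 30->8.5, 30->8.5
Step 2: Rank sum for X: R1 = 1 + 5 + 6 + 8.5 = 20.5.
Step 3: U_X = R1 - n1(n1+1)/2 = 20.5 - 4*5/2 = 20.5 - 10 = 10.5.
       U_Y = n1*n2 - U_X = 20 - 10.5 = 9.5.
Step 4: Ties are present, so use the tie-corrected normal approximation (with continuity correction) for the p-value.
Step 5: p-value = 1.000000; compare to alpha = 0.05. fail to reject H0.

U_X = 10.5, p = 1.000000, fail to reject H0 at alpha = 0.05.


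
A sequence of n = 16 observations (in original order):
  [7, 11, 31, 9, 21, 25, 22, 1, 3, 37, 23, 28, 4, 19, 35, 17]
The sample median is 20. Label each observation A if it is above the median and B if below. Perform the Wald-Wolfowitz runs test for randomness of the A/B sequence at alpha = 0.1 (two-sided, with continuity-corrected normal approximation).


Step 1: Compute median = 20; label A = above, B = below.
Labels in order: BBABAAABBAAABBAB  (n_A = 8, n_B = 8)
Step 2: Count runs R = 9.
Step 3: Under H0 (random ordering), E[R] = 2*n_A*n_B/(n_A+n_B) + 1 = 2*8*8/16 + 1 = 9.0000.
        Var[R] = 2*n_A*n_B*(2*n_A*n_B - n_A - n_B) / ((n_A+n_B)^2 * (n_A+n_B-1)) = 14336/3840 = 3.7333.
        SD[R] = 1.9322.
Step 4: R = E[R], so z = 0 with no continuity correction.
Step 5: Two-sided p-value via normal approximation = 2*(1 - Phi(|z|)) = 1.000000.
Step 6: alpha = 0.1. fail to reject H0.

R = 9, z = 0.0000, p = 1.000000, fail to reject H0.


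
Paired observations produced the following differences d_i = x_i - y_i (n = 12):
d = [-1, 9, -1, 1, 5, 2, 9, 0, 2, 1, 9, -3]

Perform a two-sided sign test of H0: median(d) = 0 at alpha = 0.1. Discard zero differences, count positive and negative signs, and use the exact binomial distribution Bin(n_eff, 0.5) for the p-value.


Step 1: Discard zero differences. Original n = 12; n_eff = number of nonzero differences = 11.
Nonzero differences (with sign): -1, +9, -1, +1, +5, +2, +9, +2, +1, +9, -3
Step 2: Count signs: positive = 8, negative = 3.
Step 3: Under H0: P(positive) = 0.5, so the number of positives S ~ Bin(11, 0.5).
Step 4: Two-sided exact p-value = sum of Bin(11,0.5) probabilities at or below the observed probability = 0.226562.
Step 5: alpha = 0.1. fail to reject H0.

n_eff = 11, pos = 8, neg = 3, p = 0.226562, fail to reject H0.


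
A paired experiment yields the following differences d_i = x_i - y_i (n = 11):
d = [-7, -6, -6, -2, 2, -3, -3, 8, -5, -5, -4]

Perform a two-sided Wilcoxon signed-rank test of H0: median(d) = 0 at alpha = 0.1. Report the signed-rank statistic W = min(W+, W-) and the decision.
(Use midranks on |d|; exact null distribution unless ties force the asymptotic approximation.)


Step 1: Drop any zero differences (none here) and take |d_i|.
|d| = [7, 6, 6, 2, 2, 3, 3, 8, 5, 5, 4]
Step 2: Midrank |d_i| (ties get averaged ranks).
ranks: |7|->10, |6|->8.5, |6|->8.5, |2|->1.5, |2|->1.5, |3|->3.5, |3|->3.5, |8|->11, |5|->6.5, |5|->6.5, |4|->5
Step 3: Attach original signs; sum ranks with positive sign and with negative sign.
W+ = 1.5 + 11 = 12.5
W- = 10 + 8.5 + 8.5 + 1.5 + 3.5 + 3.5 + 6.5 + 6.5 + 5 = 53.5
(Check: W+ + W- = 66 should equal n(n+1)/2 = 66.)
Step 4: Test statistic W = min(W+, W-) = 12.5.
Step 5: Ties in |d|, so use the tie-corrected normal approximation.
        E[W] = n(n+1)/4 = 11*12/4 = 33.
        Tie groups: |d|=2 (t=2), |d|=3 (t=2), |d|=5 (t=2), |d|=6 (t=2); sum(t^3 - t) = 24.
        Var[W] = n(n+1)(2n+1)/24 - sum(t^3-t)/48 = 3036/24 - 24/48 = 126.
        z = (W - E[W]) / sqrt(Var[W]) = (12.5 - 33) / 11.2250 = -1.8263.
        Two-sided p = 2*Phi(z) = 0.067807.
Step 6: alpha = 0.1. reject H0.

W+ = 12.5, W- = 53.5, W = min = 12.5, p = 0.067807, reject H0.


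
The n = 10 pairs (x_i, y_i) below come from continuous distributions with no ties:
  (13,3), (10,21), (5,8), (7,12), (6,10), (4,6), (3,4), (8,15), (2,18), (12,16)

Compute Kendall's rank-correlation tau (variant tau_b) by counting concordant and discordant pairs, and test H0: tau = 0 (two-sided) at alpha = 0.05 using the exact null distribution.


Step 1: Enumerate the 45 unordered pairs (i,j) with i<j and classify each by sign(x_j-x_i) * sign(y_j-y_i).
  (1,2):dx=-3,dy=+18->D; (1,3):dx=-8,dy=+5->D; (1,4):dx=-6,dy=+9->D; (1,5):dx=-7,dy=+7->D
  (1,6):dx=-9,dy=+3->D; (1,7):dx=-10,dy=+1->D; (1,8):dx=-5,dy=+12->D; (1,9):dx=-11,dy=+15->D
  (1,10):dx=-1,dy=+13->D; (2,3):dx=-5,dy=-13->C; (2,4):dx=-3,dy=-9->C; (2,5):dx=-4,dy=-11->C
  (2,6):dx=-6,dy=-15->C; (2,7):dx=-7,dy=-17->C; (2,8):dx=-2,dy=-6->C; (2,9):dx=-8,dy=-3->C
  (2,10):dx=+2,dy=-5->D; (3,4):dx=+2,dy=+4->C; (3,5):dx=+1,dy=+2->C; (3,6):dx=-1,dy=-2->C
  (3,7):dx=-2,dy=-4->C; (3,8):dx=+3,dy=+7->C; (3,9):dx=-3,dy=+10->D; (3,10):dx=+7,dy=+8->C
  (4,5):dx=-1,dy=-2->C; (4,6):dx=-3,dy=-6->C; (4,7):dx=-4,dy=-8->C; (4,8):dx=+1,dy=+3->C
  (4,9):dx=-5,dy=+6->D; (4,10):dx=+5,dy=+4->C; (5,6):dx=-2,dy=-4->C; (5,7):dx=-3,dy=-6->C
  (5,8):dx=+2,dy=+5->C; (5,9):dx=-4,dy=+8->D; (5,10):dx=+6,dy=+6->C; (6,7):dx=-1,dy=-2->C
  (6,8):dx=+4,dy=+9->C; (6,9):dx=-2,dy=+12->D; (6,10):dx=+8,dy=+10->C; (7,8):dx=+5,dy=+11->C
  (7,9):dx=-1,dy=+14->D; (7,10):dx=+9,dy=+12->C; (8,9):dx=-6,dy=+3->D; (8,10):dx=+4,dy=+1->C
  (9,10):dx=+10,dy=-2->D
Step 2: C = 28, D = 17, total pairs = 45.
Step 3: tau = (C - D)/(n(n-1)/2) = (28 - 17)/45 = 0.244444.
Step 4: Exact two-sided p-value (enumerate n! = 3628800 permutations of y under H0): p = 0.380720.
Step 5: alpha = 0.05. fail to reject H0.

tau_b = 0.2444 (C=28, D=17), p = 0.380720, fail to reject H0.


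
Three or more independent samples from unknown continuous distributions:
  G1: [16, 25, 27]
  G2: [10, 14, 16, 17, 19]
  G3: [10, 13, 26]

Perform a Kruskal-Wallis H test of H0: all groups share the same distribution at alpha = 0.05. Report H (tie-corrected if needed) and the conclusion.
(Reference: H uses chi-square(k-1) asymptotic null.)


Step 1: Combine all N = 11 observations and assign midranks.
sorted (value, group, rank): (10,G2,1.5), (10,G3,1.5), (13,G3,3), (14,G2,4), (16,G1,5.5), (16,G2,5.5), (17,G2,7), (19,G2,8), (25,G1,9), (26,G3,10), (27,G1,11)
Step 2: Sum ranks within each group.
R_1 = 25.5 (n_1 = 3)
R_2 = 26 (n_2 = 5)
R_3 = 14.5 (n_3 = 3)
Step 3: H = 12/(N(N+1)) * sum(R_i^2/n_i) - 3(N+1)
     = 12/(11*12) * (25.5^2/3 + 26^2/5 + 14.5^2/3) - 3*12
     = 0.090909 * 422.033 - 36
     = 2.366667.
Step 4: Ties present; correction factor C = 1 - 12/(11^3 - 11) = 0.990909. Corrected H = 2.366667 / 0.990909 = 2.388379.
Step 5: Under H0, H ~ chi^2(2); p-value = 0.302949.
Step 6: alpha = 0.05. fail to reject H0.

H = 2.3884, df = 2, p = 0.302949, fail to reject H0.


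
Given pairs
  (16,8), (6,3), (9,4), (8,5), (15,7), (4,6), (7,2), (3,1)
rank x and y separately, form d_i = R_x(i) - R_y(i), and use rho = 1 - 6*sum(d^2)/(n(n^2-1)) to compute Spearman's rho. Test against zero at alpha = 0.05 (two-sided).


Step 1: Rank x and y separately (midranks; no ties here).
rank(x): 16->8, 6->3, 9->6, 8->5, 15->7, 4->2, 7->4, 3->1
rank(y): 8->8, 3->3, 4->4, 5->5, 7->7, 6->6, 2->2, 1->1
Step 2: d_i = R_x(i) - R_y(i); compute d_i^2.
  (8-8)^2=0, (3-3)^2=0, (6-4)^2=4, (5-5)^2=0, (7-7)^2=0, (2-6)^2=16, (4-2)^2=4, (1-1)^2=0
sum(d^2) = 24.
Step 3: rho = 1 - 6*24 / (8*(8^2 - 1)) = 1 - 144/504 = 0.714286.
Step 4: Under H0, t = rho * sqrt((n-2)/(1-rho^2)) = 2.5000 ~ t(6).
Step 5: Two-sided p-value from the t-distribution with 6 df = 0.046528.
Step 6: alpha = 0.05. reject H0.

rho = 0.7143, p = 0.046528, reject H0 at alpha = 0.05.


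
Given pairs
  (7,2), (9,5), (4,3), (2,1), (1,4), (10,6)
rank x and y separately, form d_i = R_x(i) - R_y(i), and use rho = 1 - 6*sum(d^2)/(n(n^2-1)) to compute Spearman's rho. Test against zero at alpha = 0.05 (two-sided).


Step 1: Rank x and y separately (midranks; no ties here).
rank(x): 7->4, 9->5, 4->3, 2->2, 1->1, 10->6
rank(y): 2->2, 5->5, 3->3, 1->1, 4->4, 6->6
Step 2: d_i = R_x(i) - R_y(i); compute d_i^2.
  (4-2)^2=4, (5-5)^2=0, (3-3)^2=0, (2-1)^2=1, (1-4)^2=9, (6-6)^2=0
sum(d^2) = 14.
Step 3: rho = 1 - 6*14 / (6*(6^2 - 1)) = 1 - 84/210 = 0.600000.
Step 4: Under H0, t = rho * sqrt((n-2)/(1-rho^2)) = 1.5000 ~ t(4).
Step 5: Two-sided p-value from the t-distribution with 4 df = 0.208000.
Step 6: alpha = 0.05. fail to reject H0.

rho = 0.6000, p = 0.208000, fail to reject H0 at alpha = 0.05.


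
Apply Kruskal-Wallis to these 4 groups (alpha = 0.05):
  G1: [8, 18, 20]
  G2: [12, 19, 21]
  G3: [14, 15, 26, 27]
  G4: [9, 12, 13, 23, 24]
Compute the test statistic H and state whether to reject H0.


Step 1: Combine all N = 15 observations and assign midranks.
sorted (value, group, rank): (8,G1,1), (9,G4,2), (12,G2,3.5), (12,G4,3.5), (13,G4,5), (14,G3,6), (15,G3,7), (18,G1,8), (19,G2,9), (20,G1,10), (21,G2,11), (23,G4,12), (24,G4,13), (26,G3,14), (27,G3,15)
Step 2: Sum ranks within each group.
R_1 = 19 (n_1 = 3)
R_2 = 23.5 (n_2 = 3)
R_3 = 42 (n_3 = 4)
R_4 = 35.5 (n_4 = 5)
Step 3: H = 12/(N(N+1)) * sum(R_i^2/n_i) - 3(N+1)
     = 12/(15*16) * (19^2/3 + 23.5^2/3 + 42^2/4 + 35.5^2/5) - 3*16
     = 0.050000 * 997.467 - 48
     = 1.873333.
Step 4: Ties present; correction factor C = 1 - 6/(15^3 - 15) = 0.998214. Corrected H = 1.873333 / 0.998214 = 1.876685.
Step 5: Under H0, H ~ chi^2(3); p-value = 0.598391.
Step 6: alpha = 0.05. fail to reject H0.

H = 1.8767, df = 3, p = 0.598391, fail to reject H0.


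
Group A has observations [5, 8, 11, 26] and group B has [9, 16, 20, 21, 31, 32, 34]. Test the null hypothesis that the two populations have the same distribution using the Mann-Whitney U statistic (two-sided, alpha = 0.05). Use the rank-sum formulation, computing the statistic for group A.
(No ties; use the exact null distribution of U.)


Step 1: Combine and sort all 11 observations; assign midranks.
sorted (value, group): (5,X), (8,X), (9,Y), (11,X), (16,Y), (20,Y), (21,Y), (26,X), (31,Y), (32,Y), (34,Y)
ranks: 5->1, 8->2, 9->3, 11->4, 16->5, 20->6, 21->7, 26->8, 31->9, 32->10, 34->11
Step 2: Rank sum for X: R1 = 1 + 2 + 4 + 8 = 15.
Step 3: U_X = R1 - n1(n1+1)/2 = 15 - 4*5/2 = 15 - 10 = 5.
       U_Y = n1*n2 - U_X = 28 - 5 = 23.
Step 4: No ties, so the exact null distribution of U (based on enumerating the C(11,4) = 330 equally likely rank assignments) gives the two-sided p-value.
Step 5: p-value = 0.109091; compare to alpha = 0.05. fail to reject H0.

U_X = 5, p = 0.109091, fail to reject H0 at alpha = 0.05.


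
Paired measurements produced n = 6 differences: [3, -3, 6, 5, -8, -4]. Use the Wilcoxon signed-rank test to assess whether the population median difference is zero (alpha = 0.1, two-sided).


Step 1: Drop any zero differences (none here) and take |d_i|.
|d| = [3, 3, 6, 5, 8, 4]
Step 2: Midrank |d_i| (ties get averaged ranks).
ranks: |3|->1.5, |3|->1.5, |6|->5, |5|->4, |8|->6, |4|->3
Step 3: Attach original signs; sum ranks with positive sign and with negative sign.
W+ = 1.5 + 5 + 4 = 10.5
W- = 1.5 + 6 + 3 = 10.5
(Check: W+ + W- = 21 should equal n(n+1)/2 = 21.)
Step 4: Test statistic W = min(W+, W-) = 10.5.
Step 5: Ties in |d|, so use the tie-corrected normal approximation.
        E[W] = n(n+1)/4 = 6*7/4 = 10.5.
        Tie groups: |d|=3 (t=2); sum(t^3 - t) = 6.
        Var[W] = n(n+1)(2n+1)/24 - sum(t^3-t)/48 = 546/24 - 6/48 = 22.625.
        z = (W - E[W]) / sqrt(Var[W]) = (10.5 - 10.5) / 4.7566 = 0.0000.
        Two-sided p = 2*Phi(z) = 1.000000.
Step 6: alpha = 0.1. fail to reject H0.

W+ = 10.5, W- = 10.5, W = min = 10.5, p = 1.000000, fail to reject H0.


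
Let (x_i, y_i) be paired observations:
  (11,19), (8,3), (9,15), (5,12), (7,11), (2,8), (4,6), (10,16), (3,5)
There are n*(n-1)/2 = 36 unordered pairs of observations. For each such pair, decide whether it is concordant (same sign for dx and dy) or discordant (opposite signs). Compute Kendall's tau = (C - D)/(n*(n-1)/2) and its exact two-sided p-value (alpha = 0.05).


Step 1: Enumerate the 36 unordered pairs (i,j) with i<j and classify each by sign(x_j-x_i) * sign(y_j-y_i).
  (1,2):dx=-3,dy=-16->C; (1,3):dx=-2,dy=-4->C; (1,4):dx=-6,dy=-7->C; (1,5):dx=-4,dy=-8->C
  (1,6):dx=-9,dy=-11->C; (1,7):dx=-7,dy=-13->C; (1,8):dx=-1,dy=-3->C; (1,9):dx=-8,dy=-14->C
  (2,3):dx=+1,dy=+12->C; (2,4):dx=-3,dy=+9->D; (2,5):dx=-1,dy=+8->D; (2,6):dx=-6,dy=+5->D
  (2,7):dx=-4,dy=+3->D; (2,8):dx=+2,dy=+13->C; (2,9):dx=-5,dy=+2->D; (3,4):dx=-4,dy=-3->C
  (3,5):dx=-2,dy=-4->C; (3,6):dx=-7,dy=-7->C; (3,7):dx=-5,dy=-9->C; (3,8):dx=+1,dy=+1->C
  (3,9):dx=-6,dy=-10->C; (4,5):dx=+2,dy=-1->D; (4,6):dx=-3,dy=-4->C; (4,7):dx=-1,dy=-6->C
  (4,8):dx=+5,dy=+4->C; (4,9):dx=-2,dy=-7->C; (5,6):dx=-5,dy=-3->C; (5,7):dx=-3,dy=-5->C
  (5,8):dx=+3,dy=+5->C; (5,9):dx=-4,dy=-6->C; (6,7):dx=+2,dy=-2->D; (6,8):dx=+8,dy=+8->C
  (6,9):dx=+1,dy=-3->D; (7,8):dx=+6,dy=+10->C; (7,9):dx=-1,dy=-1->C; (8,9):dx=-7,dy=-11->C
Step 2: C = 28, D = 8, total pairs = 36.
Step 3: tau = (C - D)/(n(n-1)/2) = (28 - 8)/36 = 0.555556.
Step 4: Exact two-sided p-value (enumerate n! = 362880 permutations of y under H0): p = 0.044615.
Step 5: alpha = 0.05. reject H0.

tau_b = 0.5556 (C=28, D=8), p = 0.044615, reject H0.


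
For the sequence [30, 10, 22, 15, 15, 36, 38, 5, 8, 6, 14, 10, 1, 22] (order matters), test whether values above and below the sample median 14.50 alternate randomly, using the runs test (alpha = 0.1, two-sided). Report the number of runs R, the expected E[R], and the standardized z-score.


Step 1: Compute median = 14.50; label A = above, B = below.
Labels in order: ABAAAAABBBBBBA  (n_A = 7, n_B = 7)
Step 2: Count runs R = 5.
Step 3: Under H0 (random ordering), E[R] = 2*n_A*n_B/(n_A+n_B) + 1 = 2*7*7/14 + 1 = 8.0000.
        Var[R] = 2*n_A*n_B*(2*n_A*n_B - n_A - n_B) / ((n_A+n_B)^2 * (n_A+n_B-1)) = 8232/2548 = 3.2308.
        SD[R] = 1.7974.
Step 4: Continuity-corrected z = (R + 0.5 - E[R]) / SD[R] = (5 + 0.5 - 8.0000) / 1.7974 = -1.3909.
Step 5: Two-sided p-value via normal approximation = 2*(1 - Phi(|z|)) = 0.164264.
Step 6: alpha = 0.1. fail to reject H0.

R = 5, z = -1.3909, p = 0.164264, fail to reject H0.


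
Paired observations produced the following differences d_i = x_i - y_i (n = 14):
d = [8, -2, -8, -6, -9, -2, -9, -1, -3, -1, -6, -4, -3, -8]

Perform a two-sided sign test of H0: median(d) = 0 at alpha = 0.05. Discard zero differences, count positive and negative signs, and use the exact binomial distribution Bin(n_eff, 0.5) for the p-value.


Step 1: Discard zero differences. Original n = 14; n_eff = number of nonzero differences = 14.
Nonzero differences (with sign): +8, -2, -8, -6, -9, -2, -9, -1, -3, -1, -6, -4, -3, -8
Step 2: Count signs: positive = 1, negative = 13.
Step 3: Under H0: P(positive) = 0.5, so the number of positives S ~ Bin(14, 0.5).
Step 4: Two-sided exact p-value = sum of Bin(14,0.5) probabilities at or below the observed probability = 0.001831.
Step 5: alpha = 0.05. reject H0.

n_eff = 14, pos = 1, neg = 13, p = 0.001831, reject H0.


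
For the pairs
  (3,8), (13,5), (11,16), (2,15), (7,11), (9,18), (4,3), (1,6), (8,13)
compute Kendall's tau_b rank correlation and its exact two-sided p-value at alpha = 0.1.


Step 1: Enumerate the 36 unordered pairs (i,j) with i<j and classify each by sign(x_j-x_i) * sign(y_j-y_i).
  (1,2):dx=+10,dy=-3->D; (1,3):dx=+8,dy=+8->C; (1,4):dx=-1,dy=+7->D; (1,5):dx=+4,dy=+3->C
  (1,6):dx=+6,dy=+10->C; (1,7):dx=+1,dy=-5->D; (1,8):dx=-2,dy=-2->C; (1,9):dx=+5,dy=+5->C
  (2,3):dx=-2,dy=+11->D; (2,4):dx=-11,dy=+10->D; (2,5):dx=-6,dy=+6->D; (2,6):dx=-4,dy=+13->D
  (2,7):dx=-9,dy=-2->C; (2,8):dx=-12,dy=+1->D; (2,9):dx=-5,dy=+8->D; (3,4):dx=-9,dy=-1->C
  (3,5):dx=-4,dy=-5->C; (3,6):dx=-2,dy=+2->D; (3,7):dx=-7,dy=-13->C; (3,8):dx=-10,dy=-10->C
  (3,9):dx=-3,dy=-3->C; (4,5):dx=+5,dy=-4->D; (4,6):dx=+7,dy=+3->C; (4,7):dx=+2,dy=-12->D
  (4,8):dx=-1,dy=-9->C; (4,9):dx=+6,dy=-2->D; (5,6):dx=+2,dy=+7->C; (5,7):dx=-3,dy=-8->C
  (5,8):dx=-6,dy=-5->C; (5,9):dx=+1,dy=+2->C; (6,7):dx=-5,dy=-15->C; (6,8):dx=-8,dy=-12->C
  (6,9):dx=-1,dy=-5->C; (7,8):dx=-3,dy=+3->D; (7,9):dx=+4,dy=+10->C; (8,9):dx=+7,dy=+7->C
Step 2: C = 22, D = 14, total pairs = 36.
Step 3: tau = (C - D)/(n(n-1)/2) = (22 - 14)/36 = 0.222222.
Step 4: Exact two-sided p-value (enumerate n! = 362880 permutations of y under H0): p = 0.476709.
Step 5: alpha = 0.1. fail to reject H0.

tau_b = 0.2222 (C=22, D=14), p = 0.476709, fail to reject H0.


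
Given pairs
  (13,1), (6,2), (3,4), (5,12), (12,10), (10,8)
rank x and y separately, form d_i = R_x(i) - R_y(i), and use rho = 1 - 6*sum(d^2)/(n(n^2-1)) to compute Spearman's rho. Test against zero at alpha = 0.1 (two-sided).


Step 1: Rank x and y separately (midranks; no ties here).
rank(x): 13->6, 6->3, 3->1, 5->2, 12->5, 10->4
rank(y): 1->1, 2->2, 4->3, 12->6, 10->5, 8->4
Step 2: d_i = R_x(i) - R_y(i); compute d_i^2.
  (6-1)^2=25, (3-2)^2=1, (1-3)^2=4, (2-6)^2=16, (5-5)^2=0, (4-4)^2=0
sum(d^2) = 46.
Step 3: rho = 1 - 6*46 / (6*(6^2 - 1)) = 1 - 276/210 = -0.314286.
Step 4: Under H0, t = rho * sqrt((n-2)/(1-rho^2)) = -0.6621 ~ t(4).
Step 5: Two-sided p-value from the t-distribution with 4 df = 0.544093.
Step 6: alpha = 0.1. fail to reject H0.

rho = -0.3143, p = 0.544093, fail to reject H0 at alpha = 0.1.


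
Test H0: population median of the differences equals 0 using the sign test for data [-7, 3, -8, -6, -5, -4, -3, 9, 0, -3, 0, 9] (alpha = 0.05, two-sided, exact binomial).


Step 1: Discard zero differences. Original n = 12; n_eff = number of nonzero differences = 10.
Nonzero differences (with sign): -7, +3, -8, -6, -5, -4, -3, +9, -3, +9
Step 2: Count signs: positive = 3, negative = 7.
Step 3: Under H0: P(positive) = 0.5, so the number of positives S ~ Bin(10, 0.5).
Step 4: Two-sided exact p-value = sum of Bin(10,0.5) probabilities at or below the observed probability = 0.343750.
Step 5: alpha = 0.05. fail to reject H0.

n_eff = 10, pos = 3, neg = 7, p = 0.343750, fail to reject H0.


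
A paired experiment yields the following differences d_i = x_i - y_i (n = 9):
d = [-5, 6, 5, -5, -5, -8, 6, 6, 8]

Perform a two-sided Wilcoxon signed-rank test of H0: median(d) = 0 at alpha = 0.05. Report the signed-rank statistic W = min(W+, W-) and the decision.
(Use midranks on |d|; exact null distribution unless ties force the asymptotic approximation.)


Step 1: Drop any zero differences (none here) and take |d_i|.
|d| = [5, 6, 5, 5, 5, 8, 6, 6, 8]
Step 2: Midrank |d_i| (ties get averaged ranks).
ranks: |5|->2.5, |6|->6, |5|->2.5, |5|->2.5, |5|->2.5, |8|->8.5, |6|->6, |6|->6, |8|->8.5
Step 3: Attach original signs; sum ranks with positive sign and with negative sign.
W+ = 6 + 2.5 + 6 + 6 + 8.5 = 29
W- = 2.5 + 2.5 + 2.5 + 8.5 = 16
(Check: W+ + W- = 45 should equal n(n+1)/2 = 45.)
Step 4: Test statistic W = min(W+, W-) = 16.
Step 5: Ties in |d|, so use the tie-corrected normal approximation.
        E[W] = n(n+1)/4 = 9*10/4 = 22.5.
        Tie groups: |d|=5 (t=4), |d|=6 (t=3), |d|=8 (t=2); sum(t^3 - t) = 90.
        Var[W] = n(n+1)(2n+1)/24 - sum(t^3-t)/48 = 1710/24 - 90/48 = 69.375.
        z = (W - E[W]) / sqrt(Var[W]) = (16 - 22.5) / 8.3292 = -0.7804.
        Two-sided p = 2*Phi(z) = 0.435161.
Step 6: alpha = 0.05. fail to reject H0.

W+ = 29, W- = 16, W = min = 16, p = 0.435161, fail to reject H0.


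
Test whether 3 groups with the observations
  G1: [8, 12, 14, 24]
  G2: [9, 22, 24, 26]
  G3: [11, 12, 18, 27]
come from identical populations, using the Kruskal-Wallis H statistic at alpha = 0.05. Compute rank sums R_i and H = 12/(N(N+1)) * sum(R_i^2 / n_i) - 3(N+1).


Step 1: Combine all N = 12 observations and assign midranks.
sorted (value, group, rank): (8,G1,1), (9,G2,2), (11,G3,3), (12,G1,4.5), (12,G3,4.5), (14,G1,6), (18,G3,7), (22,G2,8), (24,G1,9.5), (24,G2,9.5), (26,G2,11), (27,G3,12)
Step 2: Sum ranks within each group.
R_1 = 21 (n_1 = 4)
R_2 = 30.5 (n_2 = 4)
R_3 = 26.5 (n_3 = 4)
Step 3: H = 12/(N(N+1)) * sum(R_i^2/n_i) - 3(N+1)
     = 12/(12*13) * (21^2/4 + 30.5^2/4 + 26.5^2/4) - 3*13
     = 0.076923 * 518.375 - 39
     = 0.875000.
Step 4: Ties present; correction factor C = 1 - 12/(12^3 - 12) = 0.993007. Corrected H = 0.875000 / 0.993007 = 0.881162.
Step 5: Under H0, H ~ chi^2(2); p-value = 0.643662.
Step 6: alpha = 0.05. fail to reject H0.

H = 0.8812, df = 2, p = 0.643662, fail to reject H0.


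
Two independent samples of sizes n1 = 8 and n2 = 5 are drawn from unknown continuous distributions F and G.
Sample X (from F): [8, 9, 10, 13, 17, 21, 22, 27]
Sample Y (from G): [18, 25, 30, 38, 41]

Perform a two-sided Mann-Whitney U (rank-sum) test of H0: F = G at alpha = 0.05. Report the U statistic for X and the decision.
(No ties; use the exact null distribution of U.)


Step 1: Combine and sort all 13 observations; assign midranks.
sorted (value, group): (8,X), (9,X), (10,X), (13,X), (17,X), (18,Y), (21,X), (22,X), (25,Y), (27,X), (30,Y), (38,Y), (41,Y)
ranks: 8->1, 9->2, 10->3, 13->4, 17->5, 18->6, 21->7, 22->8, 25->9, 27->10, 30->11, 38->12, 41->13
Step 2: Rank sum for X: R1 = 1 + 2 + 3 + 4 + 5 + 7 + 8 + 10 = 40.
Step 3: U_X = R1 - n1(n1+1)/2 = 40 - 8*9/2 = 40 - 36 = 4.
       U_Y = n1*n2 - U_X = 40 - 4 = 36.
Step 4: No ties, so the exact null distribution of U (based on enumerating the C(13,8) = 1287 equally likely rank assignments) gives the two-sided p-value.
Step 5: p-value = 0.018648; compare to alpha = 0.05. reject H0.

U_X = 4, p = 0.018648, reject H0 at alpha = 0.05.
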